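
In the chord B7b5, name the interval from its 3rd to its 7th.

B7b5 is spelled B D♯ F A.
So we need the interval from D♯ up to A.
D♯ up to A is 6 semitones, a half step narrower than a perfect fifth, so the interval is diminished.

diminished 5th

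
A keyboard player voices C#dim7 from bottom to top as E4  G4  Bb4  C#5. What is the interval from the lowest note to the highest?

major sixth

The outer voices are E4 and C#5.
Counting 6 letters and 9 half steps from E gives a major sixth.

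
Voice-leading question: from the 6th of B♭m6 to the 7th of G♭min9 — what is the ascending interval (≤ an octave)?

d7

The 6th of B♭m6 is G; the 7th of G♭min9 is F♭.
7 letter names make it a seventh; at 9 semitones (a whole step narrower than major) the quality is diminished.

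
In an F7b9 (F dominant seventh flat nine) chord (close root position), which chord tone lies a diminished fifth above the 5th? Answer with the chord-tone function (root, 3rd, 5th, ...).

The chord tones of F dominant seventh flat nine are F–A–C–Eb–Gb.
The 5th is C. A diminished fifth above C is Gb.
Gb is the chord's 9th.

9th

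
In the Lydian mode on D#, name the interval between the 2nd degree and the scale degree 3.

major second

D# lydian: D# E# F## G## A# B# C##.
So we need the interval from E# up to F##.
From E# to F## is 2 semitones, exactly the major second.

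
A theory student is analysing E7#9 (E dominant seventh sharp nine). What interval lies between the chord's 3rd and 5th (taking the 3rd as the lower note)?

minor third

Spelling the chord: E G# B D F##.
So we need the interval from G# up to B.
G# up to B is 3 semitones, a half step narrower than a major third, so the interval is minor.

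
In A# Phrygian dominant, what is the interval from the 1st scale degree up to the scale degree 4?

A# phrygian dominant: A# B C## D# E# F# G#.
So we need the interval from A# up to D#.
Counting 4 letters and 5 half steps from A# gives a perfect fourth.

perfect fourth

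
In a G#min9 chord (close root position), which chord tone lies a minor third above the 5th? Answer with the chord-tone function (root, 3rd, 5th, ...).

G#min9 (G# minor ninth) is spelled G#, B, D#, F#, A#.
The 5th is D#. A minor third above D# is F#.
F# is the chord's 7th.

7th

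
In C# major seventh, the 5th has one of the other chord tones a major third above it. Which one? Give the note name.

B#

Spelling the chord: C#-E#-G#-B#.
The 5th is G#. A major third above G# is B#.
B# is the chord's 7th.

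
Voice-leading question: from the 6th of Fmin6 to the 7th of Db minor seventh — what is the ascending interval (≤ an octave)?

Fmin6 has D as its 6th, and Db minor seventh has Cb as its 7th.
D up to Cb is 9 semitones, a whole step narrower than a major seventh, so the interval is diminished.

diminished seventh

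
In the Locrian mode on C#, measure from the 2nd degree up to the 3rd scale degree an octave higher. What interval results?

C# locrian: C# D E F# G A B.
2nd degree = D; 3rd scale degree (up an octave) = E.
Counting 9 letters and 14 half steps from D gives a major ninth.

major 9th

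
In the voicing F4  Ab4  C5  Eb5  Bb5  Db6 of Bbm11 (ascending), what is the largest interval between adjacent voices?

P5

Adjacent intervals: F4→Ab4 = minor third; Ab4→C5 = major third; C5→Eb5 = minor third; Eb5→Bb5 = perfect fifth; Bb5→Db6 = minor third.
The largest is Eb5 to Bb5, a perfect fifth (7 semitones).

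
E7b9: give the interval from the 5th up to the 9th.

Spelling the chord: E, G♯, B, D, F.
The 5th is B and the 9th is F.
From B to F: 6 semitones over a fifth = diminished.

d5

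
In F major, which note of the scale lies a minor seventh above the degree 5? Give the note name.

The scale is F G A B♭ C D E.
The degree 5 is C; a minor seventh above that is B♭ — scale degree 4.

Bb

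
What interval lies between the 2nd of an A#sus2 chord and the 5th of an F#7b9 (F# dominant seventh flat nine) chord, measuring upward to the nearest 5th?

m2

The 2nd of A#sus2 is B#; the 5th of F#7b9 (F# dominant seventh flat nine) is C#.
From B# to C#: 1 semitone over a second = minor.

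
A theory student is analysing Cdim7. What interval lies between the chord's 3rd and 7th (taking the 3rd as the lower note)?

diminished fifth

The chord tones of C°7 are C-Eb-Gb-Bbb.
3rd = Eb; 7th = Bbb.
From Eb to Bbb: 6 semitones over a fifth = diminished.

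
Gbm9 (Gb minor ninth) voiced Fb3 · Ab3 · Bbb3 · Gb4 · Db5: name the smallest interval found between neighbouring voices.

minor second

Adjacent intervals: Fb3→Ab3 = major third; Ab3→Bbb3 = minor second; Bbb3→Gb4 = major sixth; Gb4→Db5 = perfect fifth.
The smallest is Ab3 to Bbb3, a minor second (1 semitone).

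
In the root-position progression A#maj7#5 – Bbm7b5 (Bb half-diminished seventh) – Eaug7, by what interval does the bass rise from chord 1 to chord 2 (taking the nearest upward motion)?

diminished second

The roots are A# and Bb.
A# up to Bb is 0 semitones, a whole step narrower than a major second, so the interval is diminished.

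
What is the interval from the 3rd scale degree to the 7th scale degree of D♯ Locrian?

perfect fifth

Spelling D♯ Locrian: D♯ E F♯ G♯ A B C♯.
So we need the interval from F♯ up to C♯.
Counting 5 letters and 7 half steps from F♯ gives a perfect fifth.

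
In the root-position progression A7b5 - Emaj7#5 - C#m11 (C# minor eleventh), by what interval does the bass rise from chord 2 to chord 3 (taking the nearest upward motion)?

The roots are E and C#.
Counting 6 letters and 9 half steps from E gives a major sixth.

major sixth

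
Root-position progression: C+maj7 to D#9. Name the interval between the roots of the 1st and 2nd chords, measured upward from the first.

A2

The roots are C and D#.
From C to D#: 3 semitones over a second = augmented.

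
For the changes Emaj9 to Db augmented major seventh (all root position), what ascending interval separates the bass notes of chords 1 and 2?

diminished 7th

The roots are E and Db.
E up to Db is 9 semitones, a whole step narrower than a major seventh, so the interval is diminished.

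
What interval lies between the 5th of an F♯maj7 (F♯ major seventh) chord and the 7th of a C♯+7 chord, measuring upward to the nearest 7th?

m7

F♯maj7 (F♯ major seventh) has C♯ as its 5th, and C♯+7 has B as its 7th.
7 letter names make it a seventh; at 10 semitones (a half step narrower than major) the quality is minor.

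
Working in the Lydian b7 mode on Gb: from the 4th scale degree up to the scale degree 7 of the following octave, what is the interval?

Spelling the Lydian b7 mode on Gb: Gb Ab Bb C Db Eb Fb.
The 4th scale degree is C and the 7th degree (up an octave) is Fb.
11 letter names make it an eleventh; at 16 semitones (a half step narrower than perfect) the quality is diminished.

diminished 11th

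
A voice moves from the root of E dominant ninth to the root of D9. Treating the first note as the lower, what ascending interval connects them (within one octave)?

E dominant ninth has E as its root, and D9 has D as its root.
E up to D is 10 semitones, a half step narrower than a major seventh, so the interval is minor.

m7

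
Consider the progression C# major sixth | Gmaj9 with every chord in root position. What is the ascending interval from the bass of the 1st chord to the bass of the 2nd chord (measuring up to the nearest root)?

diminished 5th

The roots are C# and G.
C# up to G is 6 semitones, a half step narrower than a perfect fifth, so the interval is diminished.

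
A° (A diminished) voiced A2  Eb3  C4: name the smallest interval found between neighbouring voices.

diminished fifth

Adjacent intervals: A2→Eb3 = diminished fifth; Eb3→C4 = major sixth.
The smallest is A2 to Eb3, a diminished fifth (6 semitones).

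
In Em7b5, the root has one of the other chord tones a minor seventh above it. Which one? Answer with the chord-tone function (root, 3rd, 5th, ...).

7th

E half-diminished seventh: E-G-B♭-D.
The root is E. A minor seventh above E is D.
D is the chord's 7th.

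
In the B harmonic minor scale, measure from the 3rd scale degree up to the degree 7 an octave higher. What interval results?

augmented twelfth

Spelling the B harmonic minor scale: B C# D E F# G A#.
That puts D below A#.
D up to A# is 20 semitones, a half step wider than a perfect twelfth, so the interval is augmented.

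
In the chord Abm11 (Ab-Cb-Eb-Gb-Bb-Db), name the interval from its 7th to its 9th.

major third

The 7th is Gb and the 9th is Bb.
From Gb to Bb is 4 semitones, exactly the major third.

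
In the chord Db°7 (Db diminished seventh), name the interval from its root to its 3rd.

Db°7 (Db diminished seventh) is spelled Db, Fb, Abb, Cbb.
That puts Db below Fb.
3 letter names make it a third; at 3 semitones (a half step narrower than major) the quality is minor.

minor third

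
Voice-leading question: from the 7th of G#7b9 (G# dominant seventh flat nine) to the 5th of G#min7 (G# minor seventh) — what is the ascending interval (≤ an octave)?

G#7b9 (G# dominant seventh flat nine) has F# as its 7th, and G#min7 (G# minor seventh) has D# as its 5th.
F# up to D# spans 6 letter names and 9 semitones — a major sixth.

M6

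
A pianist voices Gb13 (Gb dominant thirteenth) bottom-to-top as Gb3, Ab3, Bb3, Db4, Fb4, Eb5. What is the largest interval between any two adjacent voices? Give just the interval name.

major seventh

Adjacent intervals: Gb3→Ab3 = major second; Ab3→Bb3 = major second; Bb3→Db4 = minor third; Db4→Fb4 = minor third; Fb4→Eb5 = major seventh.
The largest is Fb4 to Eb5, a major seventh (11 semitones).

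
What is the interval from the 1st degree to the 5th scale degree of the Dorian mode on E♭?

Spelling the Dorian mode on E♭: E♭ F G♭ A♭ B♭ C D♭.
The 1st degree is E♭ and the scale degree 5 is B♭.
Counting 5 letters and 7 half steps from E♭ gives a perfect fifth.

perfect fifth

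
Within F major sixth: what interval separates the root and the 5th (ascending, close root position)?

perfect fifth

The chord tones of F6 are F-A-C-D.
So we need the interval from F up to C.
Counting 5 letters and 7 half steps from F gives a perfect fifth.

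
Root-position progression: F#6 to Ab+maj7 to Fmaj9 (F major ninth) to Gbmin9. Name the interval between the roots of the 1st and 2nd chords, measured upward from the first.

The roots are F# and Ab.
From F# to Ab: 2 semitones over a third = diminished.

diminished third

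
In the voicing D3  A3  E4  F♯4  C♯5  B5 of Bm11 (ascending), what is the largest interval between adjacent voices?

Adjacent intervals: D3→A3 = perfect fifth; A3→E4 = perfect fifth; E4→F♯4 = major second; F♯4→C♯5 = perfect fifth; C♯5→B5 = minor seventh.
The largest is C♯5 to B5, a minor seventh (10 semitones).

minor seventh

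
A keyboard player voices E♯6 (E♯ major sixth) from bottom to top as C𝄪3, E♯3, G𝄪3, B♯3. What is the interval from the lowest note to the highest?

minor seventh

The outer voices are C𝄪3 and B♯3.
C𝄪 up to B♯ is 10 semitones, a half step narrower than a major seventh, so the interval is minor.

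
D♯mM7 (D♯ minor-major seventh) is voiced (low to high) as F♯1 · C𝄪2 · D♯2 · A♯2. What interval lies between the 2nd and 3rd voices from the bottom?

m2

Those voices are C𝄪2 and D♯2.
C𝄪 up to D♯ is 1 semitone, a half step narrower than a major second, so the interval is minor.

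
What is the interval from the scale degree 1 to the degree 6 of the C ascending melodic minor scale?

major 6th

C melodic minor: C D Eb F G A B.
The scale degree 1 is C and the scale degree 6 is A.
C up to A spans 6 letter names and 9 semitones — a major sixth.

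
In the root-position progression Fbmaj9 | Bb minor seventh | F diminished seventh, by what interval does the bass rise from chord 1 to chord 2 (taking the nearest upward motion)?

The roots are Fb and Bb.
4 letter names make it a fourth; at 6 semitones (a half step wider than perfect) the quality is augmented.

augmented fourth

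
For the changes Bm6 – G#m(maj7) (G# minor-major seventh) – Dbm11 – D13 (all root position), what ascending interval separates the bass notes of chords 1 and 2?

The roots are B and G#.
B up to G# spans 6 letter names and 9 semitones — a major sixth.

major 6th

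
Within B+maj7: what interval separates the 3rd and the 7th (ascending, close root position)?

The chord tones of B+maj7 are B–D#–F##–A#.
3rd = D#; 7th = A#.
From D# to A# is 7 semitones, exactly the perfect fifth.

perfect 5th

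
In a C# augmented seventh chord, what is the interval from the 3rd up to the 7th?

diminished 5th

The chord tones of C# augmented seventh are C# E# G## B.
So we need the interval from E# up to B.
From E# to B: 6 semitones over a fifth = diminished.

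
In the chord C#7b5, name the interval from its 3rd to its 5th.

diminished 3rd

The chord tones of C#7b5 are C#–E#–G–B.
So we need the interval from E# up to G.
From E# to G: 2 semitones over a third = diminished.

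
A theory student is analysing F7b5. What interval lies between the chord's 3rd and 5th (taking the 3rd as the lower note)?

F7b5 (F dominant seventh flat five): F A Cb Eb.
3rd = A; 5th = Cb.
From A to Cb: 2 semitones over a third = diminished.

diminished third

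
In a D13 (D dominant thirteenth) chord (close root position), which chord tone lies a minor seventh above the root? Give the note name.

C

D13: D F# A C E B.
The root is D. A minor seventh above D is C.
C is the chord's 7th.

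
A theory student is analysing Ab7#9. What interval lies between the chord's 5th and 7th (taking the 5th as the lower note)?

Ab dominant seventh sharp nine is spelled Ab C Eb Gb B.
5th = Eb; 7th = Gb.
Eb up to Gb is 3 semitones, a half step narrower than a major third, so the interval is minor.

m3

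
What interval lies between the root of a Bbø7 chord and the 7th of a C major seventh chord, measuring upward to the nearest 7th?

Bbø7 has Bb as its root, and C major seventh has B as its 7th.
1 letter names make it a unison; at 1 semitone (a half step wider than perfect) the quality is augmented.

augmented 1st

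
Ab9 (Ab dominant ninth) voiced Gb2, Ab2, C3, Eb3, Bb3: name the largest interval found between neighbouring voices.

perfect fifth

Adjacent intervals: Gb2→Ab2 = major second; Ab2→C3 = major third; C3→Eb3 = minor third; Eb3→Bb3 = perfect fifth.
The largest is Eb3 to Bb3, a perfect fifth (7 semitones).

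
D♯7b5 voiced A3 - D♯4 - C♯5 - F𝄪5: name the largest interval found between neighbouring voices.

minor 7th

Adjacent intervals: A3→D♯4 = augmented fourth; D♯4→C♯5 = minor seventh; C♯5→F𝄪5 = augmented fourth.
The largest is D♯4 to C♯5, a minor seventh (10 semitones).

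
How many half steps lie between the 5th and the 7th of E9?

E9: E G# B D F#.
B to D is a minor third: 3 semitones.

3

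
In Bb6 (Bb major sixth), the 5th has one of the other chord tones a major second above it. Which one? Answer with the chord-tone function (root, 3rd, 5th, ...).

Bb6: Bb–D–F–G.
The 5th is F. A major second above F is G.
G is the chord's 6th.

6th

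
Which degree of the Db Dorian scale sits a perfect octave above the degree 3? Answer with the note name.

Fb

The scale is Db Eb Fb Gb Ab Bb Cb.
The degree 3 is Fb; a perfect octave above that is Fb — scale degree 3.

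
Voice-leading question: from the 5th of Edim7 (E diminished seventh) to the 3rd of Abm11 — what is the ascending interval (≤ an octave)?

minor second

The 5th of Edim7 (E diminished seventh) is Bb; the 3rd of Abm11 is Cb.
2 letter names make it a second; at 1 semitone (a half step narrower than major) the quality is minor.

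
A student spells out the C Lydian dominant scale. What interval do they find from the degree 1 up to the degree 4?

Spelling the C Lydian dominant scale: C D E F# G A Bb.
So we need the interval from C up to F#.
From C to F#: 6 semitones over a fourth = augmented.

augmented fourth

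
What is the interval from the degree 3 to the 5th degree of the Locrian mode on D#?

m3

Spelling the Locrian mode on D#: D# E F# G# A B C#.
So we need the interval from F# up to A.
From F# to A: 3 semitones over a third = minor.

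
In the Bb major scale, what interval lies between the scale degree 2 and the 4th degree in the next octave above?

m10

Spelling the Bb major scale: Bb C D Eb F G A.
The scale degree 2 is C and the 4th degree (up an octave) is Eb.
C up to Eb is 15 semitones, a half step narrower than a major tenth, so the interval is minor.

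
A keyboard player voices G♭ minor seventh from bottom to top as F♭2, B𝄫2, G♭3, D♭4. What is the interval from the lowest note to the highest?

M13

The outer voices are F♭2 and D♭4.
From F♭ to D♭ is 21 semitones, exactly the major thirteenth.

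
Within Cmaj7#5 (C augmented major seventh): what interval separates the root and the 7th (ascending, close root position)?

major seventh

C+maj7 (C augmented major seventh) is spelled C-E-G♯-B.
So we need the interval from C up to B.
C up to B spans 7 letter names and 11 semitones — a major seventh.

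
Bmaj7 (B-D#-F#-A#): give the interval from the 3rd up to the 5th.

The 3rd is D# and the 5th is F#.
From D# to F#: 3 semitones over a third = minor.

m3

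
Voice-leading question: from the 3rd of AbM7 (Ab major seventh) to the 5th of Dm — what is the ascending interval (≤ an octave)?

major sixth

The 3rd of AbM7 (Ab major seventh) is C; the 5th of Dm is A.
Counting 6 letters and 9 half steps from C gives a major sixth.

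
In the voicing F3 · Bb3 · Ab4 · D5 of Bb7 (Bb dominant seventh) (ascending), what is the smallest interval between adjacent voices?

Adjacent intervals: F3→Bb3 = perfect fourth; Bb3→Ab4 = minor seventh; Ab4→D5 = augmented fourth.
The smallest is F3 to Bb3, a perfect fourth (5 semitones).

perfect 4th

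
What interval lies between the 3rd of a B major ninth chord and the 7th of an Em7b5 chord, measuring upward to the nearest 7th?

B major ninth has D♯ as its 3rd, and Em7b5 has D as its 7th.
8 letter names make it an octave; at 11 semitones (a half step narrower than perfect) the quality is diminished.

diminished octave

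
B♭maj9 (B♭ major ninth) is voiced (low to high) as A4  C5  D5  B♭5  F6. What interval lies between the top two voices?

perfect fifth

Those voices are B♭5 and F6.
B♭ up to F spans 5 letter names and 7 semitones — a perfect fifth.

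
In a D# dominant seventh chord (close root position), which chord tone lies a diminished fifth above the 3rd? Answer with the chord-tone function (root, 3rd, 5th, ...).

D#7 is spelled D#, F##, A#, C#.
The 3rd is F##. A diminished fifth above F## is C#.
C# is the chord's 7th.

7th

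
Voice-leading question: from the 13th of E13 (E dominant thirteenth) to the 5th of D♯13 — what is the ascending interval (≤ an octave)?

E13 (E dominant thirteenth) has C♯ as its 13th, and D♯13 has A♯ as its 5th.
From C♯ to A♯ is 9 semitones, exactly the major sixth.

major sixth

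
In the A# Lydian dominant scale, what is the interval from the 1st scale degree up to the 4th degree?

Spelling the A# Lydian dominant scale: A# B# C## D## E# F## G#.
The 1st scale degree is A# and the 4th scale degree is D##.
4 letter names make it a fourth; at 6 semitones (a half step wider than perfect) the quality is augmented.

A4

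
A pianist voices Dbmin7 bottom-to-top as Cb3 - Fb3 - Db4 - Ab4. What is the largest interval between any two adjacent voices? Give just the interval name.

Adjacent intervals: Cb3→Fb3 = perfect fourth; Fb3→Db4 = major sixth; Db4→Ab4 = perfect fifth.
The largest is Fb3 to Db4, a major sixth (9 semitones).

major 6th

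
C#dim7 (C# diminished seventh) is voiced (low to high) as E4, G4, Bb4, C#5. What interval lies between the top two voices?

augmented second

Those voices are Bb4 and C#5.
Bb up to C# is 3 semitones, a half step wider than a major second, so the interval is augmented.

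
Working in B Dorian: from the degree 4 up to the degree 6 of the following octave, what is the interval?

The scale runs B C# D E F# G# A.
The degree 4 is E and the 6th degree (up an octave) is G#.
Counting 10 letters and 16 half steps from E gives a major tenth.

M10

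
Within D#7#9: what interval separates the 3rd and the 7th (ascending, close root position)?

diminished 5th

D# dominant seventh sharp nine is spelled D#-F##-A#-C#-E##.
So we need the interval from F## up to C#.
F## up to C# is 6 semitones, a half step narrower than a perfect fifth, so the interval is diminished.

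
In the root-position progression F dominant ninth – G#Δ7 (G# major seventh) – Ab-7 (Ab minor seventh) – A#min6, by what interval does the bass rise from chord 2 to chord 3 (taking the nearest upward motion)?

The roots are G# and Ab.
G# up to Ab is 0 semitones, a whole step narrower than a major second, so the interval is diminished.

diminished second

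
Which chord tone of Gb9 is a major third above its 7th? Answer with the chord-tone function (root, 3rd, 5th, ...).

Gb9 (Gb dominant ninth) is spelled Gb Bb Db Fb Ab.
The 7th is Fb. A major third above Fb is Ab.
Ab is the chord's 9th.

9th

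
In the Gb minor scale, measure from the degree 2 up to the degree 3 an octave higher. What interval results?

Gb natural minor: Gb Ab Bbb Cb Db Ebb Fb.
The degree 2 is Ab and the 3rd degree (up an octave) is Bbb.
From Ab to Bbb: 13 semitones over a ninth = minor.

minor ninth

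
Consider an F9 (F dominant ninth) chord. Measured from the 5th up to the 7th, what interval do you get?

minor third

F9: F A C Eb G.
5th = C; 7th = Eb.
3 letter names make it a third; at 3 semitones (a half step narrower than major) the quality is minor.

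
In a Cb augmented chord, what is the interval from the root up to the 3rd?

Spelling the chord: Cb, Eb, G.
That puts Cb below Eb.
Counting 3 letters and 4 half steps from Cb gives a major third.

major third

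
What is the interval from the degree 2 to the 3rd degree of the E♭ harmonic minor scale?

m2

Spelling the E♭ harmonic minor scale: E♭ F G♭ A♭ B♭ C♭ D.
The degree 2 is F and the degree 3 is G♭.
F up to G♭ is 1 semitone, a half step narrower than a major second, so the interval is minor.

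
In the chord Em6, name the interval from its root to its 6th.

major sixth

Spelling the chord: E G B C#.
That puts E below C#.
E up to C# spans 6 letter names and 9 semitones — a major sixth.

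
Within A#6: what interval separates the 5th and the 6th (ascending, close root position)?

major second

Spelling the chord: A#–C##–E#–F##.
The 5th is E# and the 6th is F##.
From E# to F## is 2 semitones, exactly the major second.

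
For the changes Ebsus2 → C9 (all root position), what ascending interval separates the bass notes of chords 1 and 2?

major 6th

The roots are Eb and C.
From Eb to C is 9 semitones, exactly the major sixth.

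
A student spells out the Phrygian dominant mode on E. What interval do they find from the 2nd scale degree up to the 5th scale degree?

augmented 4th

Spelling the Phrygian dominant mode on E: E F G# A B C D.
2nd scale degree = F; degree 5 = B.
4 letter names make it a fourth; at 6 semitones (a half step wider than perfect) the quality is augmented.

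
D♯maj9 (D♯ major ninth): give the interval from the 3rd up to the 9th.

minor seventh

D♯maj9: D♯-F𝄪-A♯-C𝄪-E♯.
So we need the interval from F𝄪 up to E♯.
From F𝄪 to E♯: 10 semitones over a seventh = minor.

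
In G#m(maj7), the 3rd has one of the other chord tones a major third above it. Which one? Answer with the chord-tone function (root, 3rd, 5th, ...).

5th

G#mM7 (G# minor-major seventh): G# B D# F##.
The 3rd is B. A major third above B is D#.
D# is the chord's 5th.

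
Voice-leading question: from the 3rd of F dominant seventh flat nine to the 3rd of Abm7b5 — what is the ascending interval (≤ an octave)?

diminished 3rd

F dominant seventh flat nine has A as its 3rd, and Abm7b5 has Cb as its 3rd.
From A to Cb: 2 semitones over a third = diminished.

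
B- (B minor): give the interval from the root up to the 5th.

Bmin (B minor): B-D-F♯.
Root = B; 5th = F♯.
B up to F♯ spans 5 letter names and 7 semitones — a perfect fifth.

perfect fifth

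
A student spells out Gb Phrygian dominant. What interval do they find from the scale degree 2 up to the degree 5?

A4

Spelling Gb Phrygian dominant: Gb Abb Bb Cb Db Ebb Fb.
So we need the interval from Abb up to Db.
From Abb to Db: 6 semitones over a fourth = augmented.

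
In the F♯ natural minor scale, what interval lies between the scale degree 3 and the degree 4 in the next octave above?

F♯ natural minor: F♯ G♯ A B C♯ D E.
Scale degree 3 = A; 4th scale degree (up an octave) = B.
A up to B spans 9 letter names and 14 semitones — a major ninth.

M9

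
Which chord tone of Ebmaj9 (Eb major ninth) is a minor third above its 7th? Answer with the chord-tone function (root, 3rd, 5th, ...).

9th

Spelling the chord: Eb–G–Bb–D–F.
The 7th is D. A minor third above D is F.
F is the chord's 9th.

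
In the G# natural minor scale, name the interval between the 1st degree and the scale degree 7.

minor seventh

G# natural minor: G# A# B C# D# E F#.
The 1st degree is G# and the 7th scale degree is F#.
G# up to F# is 10 semitones, a half step narrower than a major seventh, so the interval is minor.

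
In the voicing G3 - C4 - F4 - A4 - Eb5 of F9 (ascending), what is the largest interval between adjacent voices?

diminished fifth

Adjacent intervals: G3→C4 = perfect fourth; C4→F4 = perfect fourth; F4→A4 = major third; A4→Eb5 = diminished fifth.
The largest is A4 to Eb5, a diminished fifth (6 semitones).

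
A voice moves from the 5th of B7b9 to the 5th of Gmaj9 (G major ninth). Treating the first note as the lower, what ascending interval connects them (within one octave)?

The 5th of B7b9 is F#; the 5th of Gmaj9 (G major ninth) is D.
F# up to D is 8 semitones, a half step narrower than a major sixth, so the interval is minor.

m6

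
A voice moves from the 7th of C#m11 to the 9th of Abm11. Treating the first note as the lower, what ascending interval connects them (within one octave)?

diminished octave

The 7th of C#m11 is B; the 9th of Abm11 is Bb.
8 letter names make it an octave; at 11 semitones (a half step narrower than perfect) the quality is diminished.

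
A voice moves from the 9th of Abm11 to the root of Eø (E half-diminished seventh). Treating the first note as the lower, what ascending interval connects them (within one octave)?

augmented 4th

Abm11 has Bb as its 9th, and Eø (E half-diminished seventh) has E as its root.
From Bb to E: 6 semitones over a fourth = augmented.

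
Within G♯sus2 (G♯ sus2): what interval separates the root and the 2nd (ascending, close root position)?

G♯sus2 (G♯ sus2) is spelled G♯, A♯, D♯.
Root = G♯; 2nd = A♯.
G♯ up to A♯ spans 2 letter names and 2 semitones — a major second.

major second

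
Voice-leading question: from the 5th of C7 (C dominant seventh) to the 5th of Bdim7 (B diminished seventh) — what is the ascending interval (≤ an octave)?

C7 (C dominant seventh) has G as its 5th, and Bdim7 (B diminished seventh) has F as its 5th.
From G to F: 10 semitones over a seventh = minor.

minor seventh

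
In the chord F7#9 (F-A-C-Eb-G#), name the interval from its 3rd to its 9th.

3rd = A; 9th = G#.
A up to G# spans 7 letter names and 11 semitones — a major seventh.

major 7th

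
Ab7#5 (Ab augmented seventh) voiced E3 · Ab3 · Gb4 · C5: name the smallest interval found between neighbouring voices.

diminished 4th

Adjacent intervals: E3→Ab3 = diminished fourth; Ab3→Gb4 = minor seventh; Gb4→C5 = augmented fourth.
The smallest is E3 to Ab3, a diminished fourth (4 semitones).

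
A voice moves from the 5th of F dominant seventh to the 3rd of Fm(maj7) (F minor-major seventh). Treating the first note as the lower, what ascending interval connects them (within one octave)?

The 5th of F dominant seventh is C; the 3rd of Fm(maj7) (F minor-major seventh) is Ab.
6 letter names make it a sixth; at 8 semitones (a half step narrower than major) the quality is minor.

minor 6th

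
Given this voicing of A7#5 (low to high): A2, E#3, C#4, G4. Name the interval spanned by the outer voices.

The outer voices are A2 and G4.
From A to G: 22 semitones over a fourteenth = minor.

minor fourteenth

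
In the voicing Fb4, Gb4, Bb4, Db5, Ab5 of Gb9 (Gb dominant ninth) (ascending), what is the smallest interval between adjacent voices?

major second

Adjacent intervals: Fb4→Gb4 = major second; Gb4→Bb4 = major third; Bb4→Db5 = minor third; Db5→Ab5 = perfect fifth.
The smallest is Fb4 to Gb4, a major second (2 semitones).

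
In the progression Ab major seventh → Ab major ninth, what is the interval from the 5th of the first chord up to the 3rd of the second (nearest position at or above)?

The 5th of Ab major seventh is Eb; the 3rd of Ab major ninth is C.
Counting 6 letters and 9 half steps from Eb gives a major sixth.

major sixth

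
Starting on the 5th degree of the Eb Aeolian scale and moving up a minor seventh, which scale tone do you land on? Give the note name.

Ab

The scale is Eb F Gb Ab Bb Cb Db.
The 5th degree is Bb; a minor seventh above that is Ab — scale degree 4.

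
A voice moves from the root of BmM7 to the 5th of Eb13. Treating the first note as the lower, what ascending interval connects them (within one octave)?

diminished octave

The root of BmM7 is B; the 5th of Eb13 is Bb.
B up to Bb is 11 semitones, a half step narrower than a perfect octave, so the interval is diminished.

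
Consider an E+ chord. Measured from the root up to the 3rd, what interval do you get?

major third

Spelling the chord: E-G#-B#.
Root = E; 3rd = G#.
Counting 3 letters and 4 half steps from E gives a major third.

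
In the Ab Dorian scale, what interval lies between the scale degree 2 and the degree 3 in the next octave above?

minor 9th

The scale runs Ab Bb Cb Db Eb F Gb.
So we need the interval from Bb up to Cb.
From Bb to Cb: 13 semitones over a ninth = minor.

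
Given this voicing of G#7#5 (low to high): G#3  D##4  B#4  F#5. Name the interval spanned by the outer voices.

The outer voices are G#3 and F#5.
G# up to F# is 22 semitones, a half step narrower than a major fourteenth, so the interval is minor.

minor 14th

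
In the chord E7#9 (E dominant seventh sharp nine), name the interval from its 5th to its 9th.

Spelling the chord: E G# B D F##.
The 5th is B and the 9th is F##.
B up to F## is 8 semitones, a half step wider than a perfect fifth, so the interval is augmented.

augmented fifth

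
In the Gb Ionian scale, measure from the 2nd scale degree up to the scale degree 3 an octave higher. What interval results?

major ninth

Spelling the Gb Ionian scale: Gb Ab Bb Cb Db Eb F.
So we need the interval from Ab up to Bb.
Counting 9 letters and 14 half steps from Ab gives a major ninth.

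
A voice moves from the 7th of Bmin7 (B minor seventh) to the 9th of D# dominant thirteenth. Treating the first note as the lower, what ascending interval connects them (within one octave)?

Bmin7 (B minor seventh) has A as its 7th, and D# dominant thirteenth has E# as its 9th.
From A to E#: 8 semitones over a fifth = augmented.

augmented 5th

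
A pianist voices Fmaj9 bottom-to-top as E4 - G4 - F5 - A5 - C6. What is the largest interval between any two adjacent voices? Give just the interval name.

Adjacent intervals: E4→G4 = minor third; G4→F5 = minor seventh; F5→A5 = major third; A5→C6 = minor third.
The largest is G4 to F5, a minor seventh (10 semitones).

minor 7th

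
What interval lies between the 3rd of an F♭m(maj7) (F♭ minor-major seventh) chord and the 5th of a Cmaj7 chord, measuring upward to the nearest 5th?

augmented seventh

The 3rd of F♭m(maj7) (F♭ minor-major seventh) is A𝄫; the 5th of Cmaj7 is G.
A𝄫 up to G is 12 semitones, a half step wider than a major seventh, so the interval is augmented.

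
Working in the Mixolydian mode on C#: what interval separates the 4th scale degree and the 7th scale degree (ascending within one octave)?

C# mixolydian: C# D# E# F# G# A# B.
4th scale degree = F#; 7th degree = B.
From F# to B is 5 semitones, exactly the perfect fourth.

P4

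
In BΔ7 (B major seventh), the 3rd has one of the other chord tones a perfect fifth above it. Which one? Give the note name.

A#

The chord tones of BM7 (B major seventh) are B, D♯, F♯, A♯.
The 3rd is D♯. A perfect fifth above D♯ is A♯.
A♯ is the chord's 7th.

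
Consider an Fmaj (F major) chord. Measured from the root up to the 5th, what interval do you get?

F major is spelled F-A-C.
Root = F; 5th = C.
From F to C is 7 semitones, exactly the perfect fifth.

perfect fifth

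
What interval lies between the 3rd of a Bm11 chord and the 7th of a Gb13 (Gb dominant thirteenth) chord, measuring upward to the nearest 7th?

Bm11 has D as its 3rd, and Gb13 (Gb dominant thirteenth) has Fb as its 7th.
D up to Fb is 2 semitones, a whole step narrower than a major third, so the interval is diminished.

d3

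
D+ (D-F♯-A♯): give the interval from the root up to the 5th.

Root = D; 5th = A♯.
D up to A♯ is 8 semitones, a half step wider than a perfect fifth, so the interval is augmented.

augmented fifth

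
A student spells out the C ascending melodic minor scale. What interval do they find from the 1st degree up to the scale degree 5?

Spelling the C ascending melodic minor scale: C D E♭ F G A B.
That puts C below G.
C up to G spans 5 letter names and 7 semitones — a perfect fifth.

perfect 5th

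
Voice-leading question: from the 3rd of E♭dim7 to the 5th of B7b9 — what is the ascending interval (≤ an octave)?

The 3rd of E♭dim7 is G♭; the 5th of B7b9 is F♯.
7 letter names make it a seventh; at 12 semitones (a half step wider than major) the quality is augmented.

augmented seventh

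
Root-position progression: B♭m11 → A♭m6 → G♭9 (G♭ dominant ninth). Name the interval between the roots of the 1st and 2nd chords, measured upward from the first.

m7

The roots are B♭ and A♭.
From B♭ to A♭: 10 semitones over a seventh = minor.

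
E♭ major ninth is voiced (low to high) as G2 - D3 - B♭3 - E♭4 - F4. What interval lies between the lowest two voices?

P5

Those voices are G2 and D3.
From G to D is 7 semitones, exactly the perfect fifth.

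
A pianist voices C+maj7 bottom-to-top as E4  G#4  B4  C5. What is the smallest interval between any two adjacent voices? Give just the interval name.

Adjacent intervals: E4→G#4 = major third; G#4→B4 = minor third; B4→C5 = minor second.
The smallest is B4 to C5, a minor second (1 semitone).

m2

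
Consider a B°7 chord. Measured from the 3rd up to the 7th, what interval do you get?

d5

Bdim7: B–D–F–Ab.
The 3rd is D and the 7th is Ab.
5 letter names make it a fifth; at 6 semitones (a half step narrower than perfect) the quality is diminished.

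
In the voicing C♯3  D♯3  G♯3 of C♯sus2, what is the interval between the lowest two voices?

major second

Those voices are C♯3 and D♯3.
Counting 2 letters and 2 half steps from C♯ gives a major second.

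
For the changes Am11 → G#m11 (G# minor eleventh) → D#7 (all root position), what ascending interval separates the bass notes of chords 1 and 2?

The roots are A and G#.
From A to G# is 11 semitones, exactly the major seventh.

M7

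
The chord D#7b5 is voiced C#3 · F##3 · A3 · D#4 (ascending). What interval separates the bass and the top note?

The outer voices are C#3 and D#4.
C# up to D# spans 9 letter names and 14 semitones — a major ninth.

M9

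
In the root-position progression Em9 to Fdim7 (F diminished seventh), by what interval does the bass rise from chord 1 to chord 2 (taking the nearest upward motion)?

minor second

The roots are E and F.
E up to F is 1 semitone, a half step narrower than a major second, so the interval is minor.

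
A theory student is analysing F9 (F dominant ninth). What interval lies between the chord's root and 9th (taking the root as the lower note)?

Spelling the chord: F, A, C, Eb, G.
The root is F and the 9th is G.
Counting 9 letters and 14 half steps from F gives a major ninth.

major 9th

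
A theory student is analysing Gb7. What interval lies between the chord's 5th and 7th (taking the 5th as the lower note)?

The chord tones of Gb7 (Gb dominant seventh) are Gb-Bb-Db-Fb.
The 5th is Db and the 7th is Fb.
3 letter names make it a third; at 3 semitones (a half step narrower than major) the quality is minor.

minor third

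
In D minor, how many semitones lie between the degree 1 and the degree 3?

3

The scale is D E F G A Bb C.
D up to F is a minor third — 3 semitones.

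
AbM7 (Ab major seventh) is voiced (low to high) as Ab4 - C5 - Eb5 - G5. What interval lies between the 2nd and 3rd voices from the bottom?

Those voices are C5 and Eb5.
3 letter names make it a third; at 3 semitones (a half step narrower than major) the quality is minor.

minor third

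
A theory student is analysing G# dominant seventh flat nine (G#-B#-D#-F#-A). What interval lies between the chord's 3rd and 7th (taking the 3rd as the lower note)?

diminished fifth

So we need the interval from B# up to F#.
B# up to F# is 6 semitones, a half step narrower than a perfect fifth, so the interval is diminished.
This 3–7 tritone is the characteristic tension at the heart of the dominant sound.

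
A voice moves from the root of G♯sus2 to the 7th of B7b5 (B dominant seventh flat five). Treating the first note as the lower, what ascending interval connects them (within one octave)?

The root of G♯sus2 is G♯; the 7th of B7b5 (B dominant seventh flat five) is A.
2 letter names make it a second; at 1 semitone (a half step narrower than major) the quality is minor.

minor second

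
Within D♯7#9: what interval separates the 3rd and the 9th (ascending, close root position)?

Spelling the chord: D♯–F𝄪–A♯–C♯–E𝄪.
The 3rd is F𝄪 and the 9th is E𝄪.
From F𝄪 to E𝄪 is 11 semitones, exactly the major seventh.

major 7th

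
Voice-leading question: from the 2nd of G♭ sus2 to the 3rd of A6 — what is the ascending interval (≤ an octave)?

G♭ sus2 has A♭ as its 2nd, and A6 has C♯ as its 3rd.
From A♭ to C♯: 5 semitones over a third = augmented.

augmented 3rd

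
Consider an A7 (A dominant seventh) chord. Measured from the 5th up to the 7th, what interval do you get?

A7 (A dominant seventh): A, C♯, E, G.
The 5th is E and the 7th is G.
3 letter names make it a third; at 3 semitones (a half step narrower than major) the quality is minor.

m3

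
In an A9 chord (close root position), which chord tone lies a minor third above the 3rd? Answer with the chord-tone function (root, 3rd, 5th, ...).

5th

The chord tones of A9 are A, C#, E, G, B.
The 3rd is C#. A minor third above C# is E.
E is the chord's 5th.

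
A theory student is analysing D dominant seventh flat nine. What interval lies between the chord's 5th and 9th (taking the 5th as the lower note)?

diminished 5th

Spelling the chord: D, F#, A, C, Eb.
So we need the interval from A up to Eb.
A up to Eb is 6 semitones, a half step narrower than a perfect fifth, so the interval is diminished.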